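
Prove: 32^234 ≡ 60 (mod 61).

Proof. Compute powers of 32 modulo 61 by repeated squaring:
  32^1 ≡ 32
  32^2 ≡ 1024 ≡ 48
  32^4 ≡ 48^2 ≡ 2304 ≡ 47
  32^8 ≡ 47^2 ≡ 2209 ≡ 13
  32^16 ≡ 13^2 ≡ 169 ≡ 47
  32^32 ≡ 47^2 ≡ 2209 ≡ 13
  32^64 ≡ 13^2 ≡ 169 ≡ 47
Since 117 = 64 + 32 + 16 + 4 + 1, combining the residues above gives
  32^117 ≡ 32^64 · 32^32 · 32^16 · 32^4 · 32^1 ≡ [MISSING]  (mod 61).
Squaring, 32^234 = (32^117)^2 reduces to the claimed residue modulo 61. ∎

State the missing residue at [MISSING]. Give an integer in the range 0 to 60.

50

32^64 · 32^32 · 32^16 · 32^4 · 32^1 ≡ 47 · 13 · 47 · 47 · 32 = 43190368.
43190368 mod 61 = 50, so 32^117 ≡ 50 (mod 61).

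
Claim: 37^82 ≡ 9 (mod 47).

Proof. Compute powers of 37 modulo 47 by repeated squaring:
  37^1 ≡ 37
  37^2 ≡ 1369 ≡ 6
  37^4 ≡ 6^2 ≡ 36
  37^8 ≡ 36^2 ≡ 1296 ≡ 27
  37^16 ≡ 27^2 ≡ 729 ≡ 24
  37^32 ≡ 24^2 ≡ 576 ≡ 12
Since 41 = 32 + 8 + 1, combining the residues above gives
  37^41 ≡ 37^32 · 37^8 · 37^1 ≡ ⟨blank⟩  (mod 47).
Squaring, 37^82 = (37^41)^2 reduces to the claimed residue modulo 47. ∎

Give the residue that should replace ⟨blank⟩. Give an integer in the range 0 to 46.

37^32 · 37^8 · 37^1 ≡ 12 · 27 · 37 = 11988.
11988 mod 47 = 3, so 37^41 ≡ 3 (mod 47).

3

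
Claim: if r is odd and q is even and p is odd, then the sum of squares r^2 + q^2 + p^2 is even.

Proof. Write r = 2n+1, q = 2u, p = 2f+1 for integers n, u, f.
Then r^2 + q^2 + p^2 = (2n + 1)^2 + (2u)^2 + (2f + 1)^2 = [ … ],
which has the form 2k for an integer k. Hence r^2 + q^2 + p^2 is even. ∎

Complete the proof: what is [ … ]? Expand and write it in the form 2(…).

Expanding: (2n + 1)^2 + (2u)^2 + (2f + 1)^2 = 4f^2 + 4f + 4n^2 + 4n + 4u^2 + 2.
Every term is even; pulling out the factor of 2 gives 2(2f^2 + 2f + 2n^2 + 2n + 2u^2 + 1).

2(2f^2 + 2f + 2n^2 + 2n + 2u^2 + 1)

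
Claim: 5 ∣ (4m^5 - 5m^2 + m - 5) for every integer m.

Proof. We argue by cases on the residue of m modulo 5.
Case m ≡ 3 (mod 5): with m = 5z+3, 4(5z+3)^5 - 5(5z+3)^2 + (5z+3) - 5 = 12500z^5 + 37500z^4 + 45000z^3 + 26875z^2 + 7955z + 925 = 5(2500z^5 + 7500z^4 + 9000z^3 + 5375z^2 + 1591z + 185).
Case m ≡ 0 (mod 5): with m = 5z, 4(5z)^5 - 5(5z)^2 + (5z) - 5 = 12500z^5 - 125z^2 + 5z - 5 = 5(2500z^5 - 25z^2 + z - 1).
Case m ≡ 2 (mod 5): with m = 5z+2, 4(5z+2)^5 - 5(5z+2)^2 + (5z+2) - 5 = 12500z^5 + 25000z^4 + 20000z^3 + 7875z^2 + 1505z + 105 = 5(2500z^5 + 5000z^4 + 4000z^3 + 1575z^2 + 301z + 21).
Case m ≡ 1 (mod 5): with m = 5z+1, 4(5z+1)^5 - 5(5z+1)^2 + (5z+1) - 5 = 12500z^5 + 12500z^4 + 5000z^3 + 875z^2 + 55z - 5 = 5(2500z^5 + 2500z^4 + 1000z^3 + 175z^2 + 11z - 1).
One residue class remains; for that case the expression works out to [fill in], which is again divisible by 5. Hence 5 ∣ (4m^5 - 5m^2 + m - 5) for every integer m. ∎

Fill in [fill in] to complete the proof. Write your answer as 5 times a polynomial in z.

5(2500z^5 + 10000z^4 + 16000z^3 + 12775z^2 + 5081z + 803)

The residues treated are {3, 0, 2, 1}, so the missing case is m ≡ 4 (mod 5); write m = 5z+4.
Then 4(5z+4)^5 - 5(5z+4)^2 + (5z+4) - 5 = 12500z^5 + 50000z^4 + 80000z^3 + 63875z^2 + 25405z + 4015 = 5(2500z^5 + 10000z^4 + 16000z^3 + 12775z^2 + 5081z + 803).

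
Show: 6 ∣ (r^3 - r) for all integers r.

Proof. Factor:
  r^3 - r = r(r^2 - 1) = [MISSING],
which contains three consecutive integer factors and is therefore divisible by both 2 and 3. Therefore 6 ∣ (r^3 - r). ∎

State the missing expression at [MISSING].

(r - 1)r(r + 1)

r(r^2 - 1) = r(r - 1)(r + 1) = (r - 1)r(r + 1).
These three factors are consecutive integers, so their product is divisible by 6.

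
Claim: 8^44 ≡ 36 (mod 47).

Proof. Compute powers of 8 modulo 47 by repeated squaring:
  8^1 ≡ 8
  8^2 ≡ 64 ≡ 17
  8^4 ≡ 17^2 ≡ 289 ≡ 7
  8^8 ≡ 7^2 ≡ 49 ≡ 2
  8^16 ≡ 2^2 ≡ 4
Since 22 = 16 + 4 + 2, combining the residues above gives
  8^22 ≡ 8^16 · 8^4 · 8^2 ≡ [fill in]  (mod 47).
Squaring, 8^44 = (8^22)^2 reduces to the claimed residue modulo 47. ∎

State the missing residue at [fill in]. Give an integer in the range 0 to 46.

6

8^16 · 8^4 · 8^2 ≡ 4 · 7 · 17 = 476.
476 mod 47 = 6, so 8^22 ≡ 6 (mod 47).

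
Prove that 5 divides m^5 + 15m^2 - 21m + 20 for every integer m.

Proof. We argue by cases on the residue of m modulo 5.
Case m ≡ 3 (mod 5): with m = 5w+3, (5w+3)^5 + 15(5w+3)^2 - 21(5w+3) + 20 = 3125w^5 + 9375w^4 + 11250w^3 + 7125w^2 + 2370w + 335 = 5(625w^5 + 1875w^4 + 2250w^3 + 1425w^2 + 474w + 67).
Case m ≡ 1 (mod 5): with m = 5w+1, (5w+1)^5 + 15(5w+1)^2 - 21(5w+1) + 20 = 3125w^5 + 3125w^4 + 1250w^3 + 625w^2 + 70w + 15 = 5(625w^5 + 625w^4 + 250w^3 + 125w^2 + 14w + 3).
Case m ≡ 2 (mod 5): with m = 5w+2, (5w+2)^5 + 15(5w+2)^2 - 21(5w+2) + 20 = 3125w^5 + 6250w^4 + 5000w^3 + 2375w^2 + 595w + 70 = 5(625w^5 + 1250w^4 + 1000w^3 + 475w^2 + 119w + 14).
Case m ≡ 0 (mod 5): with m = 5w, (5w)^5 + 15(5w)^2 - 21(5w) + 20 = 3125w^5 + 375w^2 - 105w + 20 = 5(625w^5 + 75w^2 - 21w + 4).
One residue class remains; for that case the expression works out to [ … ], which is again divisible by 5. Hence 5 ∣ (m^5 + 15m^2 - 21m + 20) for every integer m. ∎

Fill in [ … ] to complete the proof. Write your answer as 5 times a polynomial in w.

The residues treated are {3, 1, 2, 0}, so the missing case is m ≡ 4 (mod 5); write m = 5w+4.
Then (5w+4)^5 + 15(5w+4)^2 - 21(5w+4) + 20 = 3125w^5 + 12500w^4 + 20000w^3 + 16375w^2 + 6895w + 1200 = 5(625w^5 + 2500w^4 + 4000w^3 + 3275w^2 + 1379w + 240).

5(625w^5 + 2500w^4 + 4000w^3 + 3275w^2 + 1379w + 240)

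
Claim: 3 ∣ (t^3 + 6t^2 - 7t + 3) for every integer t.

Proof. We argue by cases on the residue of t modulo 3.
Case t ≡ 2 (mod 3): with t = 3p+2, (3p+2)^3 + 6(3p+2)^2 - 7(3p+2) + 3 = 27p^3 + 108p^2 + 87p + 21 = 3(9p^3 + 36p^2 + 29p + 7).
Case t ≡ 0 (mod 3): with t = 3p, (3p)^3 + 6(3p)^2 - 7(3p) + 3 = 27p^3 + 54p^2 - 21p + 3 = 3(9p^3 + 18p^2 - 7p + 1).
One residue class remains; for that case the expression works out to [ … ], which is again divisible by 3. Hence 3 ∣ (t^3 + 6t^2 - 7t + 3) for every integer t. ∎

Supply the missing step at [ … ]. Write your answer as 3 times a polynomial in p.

The residues treated are {2, 0}, so the missing case is t ≡ 1 (mod 3); write t = 3p+1.
Then (3p+1)^3 + 6(3p+1)^2 - 7(3p+1) + 3 = 27p^3 + 81p^2 + 24p + 3 = 3(9p^3 + 27p^2 + 8p + 1).

3(9p^3 + 27p^2 + 8p + 1)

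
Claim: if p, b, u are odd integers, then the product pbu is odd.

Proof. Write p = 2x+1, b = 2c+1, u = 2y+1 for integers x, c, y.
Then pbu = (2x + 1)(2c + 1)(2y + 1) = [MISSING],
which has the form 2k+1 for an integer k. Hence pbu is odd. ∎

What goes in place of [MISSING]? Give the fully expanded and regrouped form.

Expanding: (2x + 1)(2c + 1)(2y + 1) = 8cxy + 4cx + 4cy + 2c + 4xy + 2x + 2y + 1.
Every term except the constant is even, so this is 2(4cxy + 2cx + 2cy + c + 2xy + x + y) + 1,
and 4cxy + 2cx + 2cy + c + 2xy + x + y ∈ ℤ gives the required form.

2(4cxy + 2cx + 2cy + c + 2xy + x + y) + 1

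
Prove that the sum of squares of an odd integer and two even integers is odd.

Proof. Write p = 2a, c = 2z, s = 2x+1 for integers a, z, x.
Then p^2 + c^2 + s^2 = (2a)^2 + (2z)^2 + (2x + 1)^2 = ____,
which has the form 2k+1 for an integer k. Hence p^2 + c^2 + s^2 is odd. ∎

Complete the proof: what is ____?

Expanding: (2a)^2 + (2z)^2 + (2x + 1)^2 = 4a^2 + 4x^2 + 4x + 4z^2 + 1.
Every term except the constant is even, so this is 2(2a^2 + 2x^2 + 2x + 2z^2) + 1,
and 2a^2 + 2x^2 + 2x + 2z^2 ∈ ℤ gives the required form.

2(2a^2 + 2x^2 + 2x + 2z^2) + 1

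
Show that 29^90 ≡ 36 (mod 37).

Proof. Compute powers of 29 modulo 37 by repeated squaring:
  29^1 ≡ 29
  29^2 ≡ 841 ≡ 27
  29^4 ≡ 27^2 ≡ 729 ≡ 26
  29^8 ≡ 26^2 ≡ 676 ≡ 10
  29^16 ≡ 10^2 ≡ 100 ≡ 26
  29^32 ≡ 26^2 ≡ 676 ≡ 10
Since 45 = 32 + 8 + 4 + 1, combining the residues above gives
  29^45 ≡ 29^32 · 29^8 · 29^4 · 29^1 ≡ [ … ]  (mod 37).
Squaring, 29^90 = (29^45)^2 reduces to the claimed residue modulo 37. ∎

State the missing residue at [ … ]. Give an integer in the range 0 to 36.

Multiply the listed residues: 10 · 10 · 26 · 29 = 100 → 2600 → 75400.
Reducing modulo 37: 75400 = 2037·37 + 31, so 29^45 ≡ 31.

31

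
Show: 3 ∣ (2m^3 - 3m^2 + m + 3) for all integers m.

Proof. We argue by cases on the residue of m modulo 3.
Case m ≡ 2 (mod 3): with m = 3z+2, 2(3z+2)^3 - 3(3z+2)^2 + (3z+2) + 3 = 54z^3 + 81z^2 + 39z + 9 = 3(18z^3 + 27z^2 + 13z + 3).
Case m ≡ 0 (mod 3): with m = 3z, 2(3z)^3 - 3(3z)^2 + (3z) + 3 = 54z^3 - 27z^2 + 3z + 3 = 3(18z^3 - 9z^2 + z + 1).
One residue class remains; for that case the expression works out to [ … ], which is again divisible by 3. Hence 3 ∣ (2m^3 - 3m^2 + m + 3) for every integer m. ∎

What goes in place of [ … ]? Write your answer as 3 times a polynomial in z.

3(18z^3 + 9z^2 + z + 1)

The residues treated are {2, 0}, so the missing case is m ≡ 1 (mod 3); write m = 3z+1.
Then 2(3z+1)^3 - 3(3z+1)^2 + (3z+1) + 3 = 54z^3 + 27z^2 + 3z + 3 = 3(18z^3 + 9z^2 + z + 1).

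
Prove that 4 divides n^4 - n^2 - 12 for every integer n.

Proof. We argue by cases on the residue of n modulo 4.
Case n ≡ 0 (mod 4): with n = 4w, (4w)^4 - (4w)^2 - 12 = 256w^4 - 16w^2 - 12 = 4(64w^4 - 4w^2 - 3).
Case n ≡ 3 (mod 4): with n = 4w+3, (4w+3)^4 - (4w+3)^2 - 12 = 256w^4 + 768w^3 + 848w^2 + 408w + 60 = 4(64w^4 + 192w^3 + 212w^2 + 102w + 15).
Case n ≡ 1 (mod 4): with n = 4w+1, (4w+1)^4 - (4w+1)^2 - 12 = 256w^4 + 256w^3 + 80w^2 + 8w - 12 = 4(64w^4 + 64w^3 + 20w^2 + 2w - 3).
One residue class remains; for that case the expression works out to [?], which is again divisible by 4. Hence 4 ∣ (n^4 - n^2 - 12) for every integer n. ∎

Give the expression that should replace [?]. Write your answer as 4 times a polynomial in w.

Only n ≡ 2 (mod 4) is unaccounted for. Put n = 4w+2:
(4w+2)^4 - (4w+2)^2 - 12 expands to 256w^4 + 512w^3 + 368w^2 + 112w,
and factoring out 4 leaves 4(64w^4 + 128w^3 + 92w^2 + 28w).

4(64w^4 + 128w^3 + 92w^2 + 28w)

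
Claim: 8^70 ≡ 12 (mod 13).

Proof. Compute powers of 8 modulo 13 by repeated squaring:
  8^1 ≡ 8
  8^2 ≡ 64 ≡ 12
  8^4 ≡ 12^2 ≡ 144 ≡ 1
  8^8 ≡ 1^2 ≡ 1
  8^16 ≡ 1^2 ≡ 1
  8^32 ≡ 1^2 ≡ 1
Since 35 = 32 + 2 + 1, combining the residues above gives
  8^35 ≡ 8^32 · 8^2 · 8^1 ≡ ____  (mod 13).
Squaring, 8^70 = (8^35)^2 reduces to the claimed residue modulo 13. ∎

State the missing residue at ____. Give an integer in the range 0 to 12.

Multiply the listed residues: 1 · 12 · 8 = 12 → 96.
Reducing modulo 13: 96 = 7·13 + 5, so 8^35 ≡ 5.

5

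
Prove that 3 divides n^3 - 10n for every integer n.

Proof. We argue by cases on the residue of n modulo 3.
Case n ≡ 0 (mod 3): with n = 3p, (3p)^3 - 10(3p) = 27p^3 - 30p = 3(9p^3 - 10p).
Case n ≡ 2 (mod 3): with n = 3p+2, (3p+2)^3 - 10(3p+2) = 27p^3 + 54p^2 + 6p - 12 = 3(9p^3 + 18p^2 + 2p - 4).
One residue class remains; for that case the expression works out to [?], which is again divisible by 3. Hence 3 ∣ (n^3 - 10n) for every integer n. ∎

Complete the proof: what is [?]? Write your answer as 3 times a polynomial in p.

3(9p^3 + 9p^2 - 7p - 3)

The residues treated are {0, 2}, so the missing case is n ≡ 1 (mod 3); write n = 3p+1.
Then (3p+1)^3 - 10(3p+1) = 27p^3 + 27p^2 - 21p - 9 = 3(9p^3 + 9p^2 - 7p - 3).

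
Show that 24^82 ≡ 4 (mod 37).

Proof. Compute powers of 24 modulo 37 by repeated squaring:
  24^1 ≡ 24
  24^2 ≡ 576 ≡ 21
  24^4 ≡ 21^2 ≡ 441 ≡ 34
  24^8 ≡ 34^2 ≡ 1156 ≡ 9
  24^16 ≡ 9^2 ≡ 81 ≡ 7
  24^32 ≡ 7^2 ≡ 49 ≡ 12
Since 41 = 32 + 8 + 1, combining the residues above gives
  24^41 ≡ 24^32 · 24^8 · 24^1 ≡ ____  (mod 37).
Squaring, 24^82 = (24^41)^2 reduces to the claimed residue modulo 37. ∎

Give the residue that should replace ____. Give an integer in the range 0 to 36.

2

Multiply the listed residues: 12 · 9 · 24 = 108 → 2592.
Reducing modulo 37: 2592 = 70·37 + 2, so 24^41 ≡ 2.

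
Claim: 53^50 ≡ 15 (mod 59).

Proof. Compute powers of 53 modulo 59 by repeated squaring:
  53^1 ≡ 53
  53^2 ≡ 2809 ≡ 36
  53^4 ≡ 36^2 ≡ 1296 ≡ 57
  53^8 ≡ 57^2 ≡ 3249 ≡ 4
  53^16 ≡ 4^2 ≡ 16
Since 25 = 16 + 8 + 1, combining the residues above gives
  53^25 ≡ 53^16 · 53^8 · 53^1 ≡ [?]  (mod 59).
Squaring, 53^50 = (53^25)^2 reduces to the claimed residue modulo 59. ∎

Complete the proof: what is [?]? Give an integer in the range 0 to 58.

29

Multiply the listed residues: 16 · 4 · 53 = 64 → 3392.
Reducing modulo 59: 3392 = 57·59 + 29, so 53^25 ≡ 29.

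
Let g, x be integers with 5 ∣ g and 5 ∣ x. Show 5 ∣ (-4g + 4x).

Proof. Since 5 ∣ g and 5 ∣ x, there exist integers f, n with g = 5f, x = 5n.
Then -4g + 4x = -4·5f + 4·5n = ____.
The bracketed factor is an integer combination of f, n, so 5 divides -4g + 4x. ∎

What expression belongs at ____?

Each term has a factor of 5: -4·5f + 4·5n = 5·(-4f + 4n).
Since -4f + 4n is an integer, 5 ∣ (-4g + 4x).

5(-4f + 4n)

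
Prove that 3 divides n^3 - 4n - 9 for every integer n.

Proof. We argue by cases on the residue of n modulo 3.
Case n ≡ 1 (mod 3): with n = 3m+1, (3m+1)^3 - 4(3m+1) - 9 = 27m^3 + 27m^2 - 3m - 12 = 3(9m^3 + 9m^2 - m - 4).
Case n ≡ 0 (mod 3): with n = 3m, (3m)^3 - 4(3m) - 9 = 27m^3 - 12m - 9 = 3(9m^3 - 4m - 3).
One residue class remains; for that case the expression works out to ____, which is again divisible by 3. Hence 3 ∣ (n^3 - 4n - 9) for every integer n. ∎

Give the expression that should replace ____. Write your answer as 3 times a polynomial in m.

Only n ≡ 2 (mod 3) is unaccounted for. Put n = 3m+2:
(3m+2)^3 - 4(3m+2) - 9 expands to 27m^3 + 54m^2 + 24m - 9,
and factoring out 3 leaves 3(9m^3 + 18m^2 + 8m - 3).

3(9m^3 + 18m^2 + 8m - 3)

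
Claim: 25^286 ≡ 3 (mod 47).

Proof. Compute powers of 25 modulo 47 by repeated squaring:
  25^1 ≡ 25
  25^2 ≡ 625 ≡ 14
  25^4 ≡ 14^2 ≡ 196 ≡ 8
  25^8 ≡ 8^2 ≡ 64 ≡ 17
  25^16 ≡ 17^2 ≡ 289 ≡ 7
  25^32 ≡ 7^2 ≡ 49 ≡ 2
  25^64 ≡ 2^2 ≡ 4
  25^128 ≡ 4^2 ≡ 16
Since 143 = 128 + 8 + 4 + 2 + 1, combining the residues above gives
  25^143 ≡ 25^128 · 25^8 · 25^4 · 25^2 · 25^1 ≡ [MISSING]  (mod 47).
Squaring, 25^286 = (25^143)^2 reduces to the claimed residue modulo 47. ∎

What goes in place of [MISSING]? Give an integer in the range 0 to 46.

12

Multiply the listed residues: 16 · 17 · 8 · 14 · 25 = 272 → 2176 → 30464 → 761600.
Reducing modulo 47: 761600 = 16204·47 + 12, so 25^143 ≡ 12.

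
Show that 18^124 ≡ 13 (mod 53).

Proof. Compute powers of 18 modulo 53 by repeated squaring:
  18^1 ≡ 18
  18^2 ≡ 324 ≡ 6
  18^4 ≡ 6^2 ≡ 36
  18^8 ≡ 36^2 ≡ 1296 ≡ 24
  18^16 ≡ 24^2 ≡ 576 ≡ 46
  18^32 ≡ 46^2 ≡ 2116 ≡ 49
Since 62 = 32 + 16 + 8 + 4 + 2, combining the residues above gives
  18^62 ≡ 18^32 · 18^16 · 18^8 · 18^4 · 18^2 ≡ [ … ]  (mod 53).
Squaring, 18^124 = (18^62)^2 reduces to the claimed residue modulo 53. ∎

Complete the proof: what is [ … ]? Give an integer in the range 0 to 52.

38

18^32 · 18^16 · 18^8 · 18^4 · 18^2 ≡ 49 · 46 · 24 · 36 · 6 = 11684736.
11684736 mod 53 = 38, so 18^62 ≡ 38 (mod 53).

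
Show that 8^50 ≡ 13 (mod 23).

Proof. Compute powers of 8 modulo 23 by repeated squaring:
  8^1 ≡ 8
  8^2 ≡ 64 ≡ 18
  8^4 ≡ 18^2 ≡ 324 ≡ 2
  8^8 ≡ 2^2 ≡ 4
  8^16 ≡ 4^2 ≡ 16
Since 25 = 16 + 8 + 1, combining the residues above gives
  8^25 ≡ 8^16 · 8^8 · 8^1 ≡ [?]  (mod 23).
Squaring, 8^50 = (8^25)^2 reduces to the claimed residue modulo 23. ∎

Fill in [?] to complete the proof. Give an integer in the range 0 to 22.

6

8^16 · 8^8 · 8^1 ≡ 16 · 4 · 8 = 512.
512 mod 23 = 6, so 8^25 ≡ 6 (mod 23).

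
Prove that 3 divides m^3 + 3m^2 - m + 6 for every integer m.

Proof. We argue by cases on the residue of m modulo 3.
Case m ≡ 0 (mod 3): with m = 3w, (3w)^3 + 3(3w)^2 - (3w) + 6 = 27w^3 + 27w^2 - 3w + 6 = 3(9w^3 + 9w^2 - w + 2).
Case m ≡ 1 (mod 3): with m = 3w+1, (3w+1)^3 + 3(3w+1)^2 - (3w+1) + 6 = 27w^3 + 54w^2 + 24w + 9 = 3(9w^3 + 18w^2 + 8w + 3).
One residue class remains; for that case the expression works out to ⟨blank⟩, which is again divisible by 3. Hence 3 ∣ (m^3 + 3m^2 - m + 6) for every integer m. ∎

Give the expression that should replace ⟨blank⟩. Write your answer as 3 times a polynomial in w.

Only m ≡ 2 (mod 3) is unaccounted for. Put m = 3w+2:
(3w+2)^3 + 3(3w+2)^2 - (3w+2) + 6 expands to 27w^3 + 81w^2 + 69w + 24,
and factoring out 3 leaves 3(9w^3 + 27w^2 + 23w + 8).

3(9w^3 + 27w^2 + 23w + 8)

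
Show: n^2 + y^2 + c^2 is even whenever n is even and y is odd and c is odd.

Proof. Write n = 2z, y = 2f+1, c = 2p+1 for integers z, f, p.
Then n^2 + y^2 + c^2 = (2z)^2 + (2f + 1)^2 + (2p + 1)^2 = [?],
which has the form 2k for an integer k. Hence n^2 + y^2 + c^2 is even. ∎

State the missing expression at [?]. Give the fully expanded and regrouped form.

Expanding: (2z)^2 + (2f + 1)^2 + (2p + 1)^2 = 4f^2 + 4f + 4p^2 + 4p + 4z^2 + 2.
Every term is even; pulling out the factor of 2 gives 2(2f^2 + 2f + 2p^2 + 2p + 2z^2 + 1).

2(2f^2 + 2f + 2p^2 + 2p + 2z^2 + 1)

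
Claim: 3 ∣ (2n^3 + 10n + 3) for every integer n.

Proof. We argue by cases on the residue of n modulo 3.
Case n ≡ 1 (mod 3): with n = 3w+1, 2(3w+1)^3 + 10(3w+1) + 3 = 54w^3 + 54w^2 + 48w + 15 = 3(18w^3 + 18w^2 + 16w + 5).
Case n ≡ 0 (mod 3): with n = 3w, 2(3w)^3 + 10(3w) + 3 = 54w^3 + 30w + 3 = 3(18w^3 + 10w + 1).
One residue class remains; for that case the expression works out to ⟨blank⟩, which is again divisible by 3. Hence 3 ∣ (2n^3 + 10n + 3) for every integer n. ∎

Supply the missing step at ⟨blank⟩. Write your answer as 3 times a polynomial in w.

3(18w^3 + 36w^2 + 34w + 13)

Only n ≡ 2 (mod 3) is unaccounted for. Put n = 3w+2:
2(3w+2)^3 + 10(3w+2) + 3 expands to 54w^3 + 108w^2 + 102w + 39,
and factoring out 3 leaves 3(18w^3 + 36w^2 + 34w + 13).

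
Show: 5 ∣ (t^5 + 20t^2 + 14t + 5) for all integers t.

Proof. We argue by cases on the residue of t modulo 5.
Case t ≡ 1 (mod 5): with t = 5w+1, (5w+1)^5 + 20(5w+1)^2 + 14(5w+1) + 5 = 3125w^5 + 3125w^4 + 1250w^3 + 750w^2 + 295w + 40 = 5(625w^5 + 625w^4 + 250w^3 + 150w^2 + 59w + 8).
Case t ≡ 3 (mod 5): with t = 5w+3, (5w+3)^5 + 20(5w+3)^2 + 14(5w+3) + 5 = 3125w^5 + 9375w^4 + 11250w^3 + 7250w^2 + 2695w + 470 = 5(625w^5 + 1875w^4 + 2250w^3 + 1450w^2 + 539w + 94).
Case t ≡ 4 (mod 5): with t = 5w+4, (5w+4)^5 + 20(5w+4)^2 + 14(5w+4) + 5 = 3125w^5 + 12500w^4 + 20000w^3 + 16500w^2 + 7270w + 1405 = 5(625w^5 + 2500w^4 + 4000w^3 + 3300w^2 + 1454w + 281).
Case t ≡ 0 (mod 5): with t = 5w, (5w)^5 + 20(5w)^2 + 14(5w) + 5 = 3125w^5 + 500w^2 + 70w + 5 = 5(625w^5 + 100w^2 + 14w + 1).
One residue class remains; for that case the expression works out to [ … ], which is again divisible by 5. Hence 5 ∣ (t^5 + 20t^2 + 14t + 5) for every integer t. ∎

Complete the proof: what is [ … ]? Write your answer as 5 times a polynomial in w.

5(625w^5 + 1250w^4 + 1000w^3 + 500w^2 + 174w + 29)

The residues treated are {1, 3, 4, 0}, so the missing case is t ≡ 2 (mod 5); write t = 5w+2.
Then (5w+2)^5 + 20(5w+2)^2 + 14(5w+2) + 5 = 3125w^5 + 6250w^4 + 5000w^3 + 2500w^2 + 870w + 145 = 5(625w^5 + 1250w^4 + 1000w^3 + 500w^2 + 174w + 29).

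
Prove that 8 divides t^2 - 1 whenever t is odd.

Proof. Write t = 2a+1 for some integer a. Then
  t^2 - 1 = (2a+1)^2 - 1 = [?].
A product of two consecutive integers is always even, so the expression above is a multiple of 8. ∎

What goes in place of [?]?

(2a+1)^2 - 1 = 4a^2 + 4a + 1 - 1 = 4a^2 + 4a = 4a(a+1).
Since a and a+1 are consecutive, a(a+1) is even, and 4·(even) is a multiple of 8.

4a(a + 1)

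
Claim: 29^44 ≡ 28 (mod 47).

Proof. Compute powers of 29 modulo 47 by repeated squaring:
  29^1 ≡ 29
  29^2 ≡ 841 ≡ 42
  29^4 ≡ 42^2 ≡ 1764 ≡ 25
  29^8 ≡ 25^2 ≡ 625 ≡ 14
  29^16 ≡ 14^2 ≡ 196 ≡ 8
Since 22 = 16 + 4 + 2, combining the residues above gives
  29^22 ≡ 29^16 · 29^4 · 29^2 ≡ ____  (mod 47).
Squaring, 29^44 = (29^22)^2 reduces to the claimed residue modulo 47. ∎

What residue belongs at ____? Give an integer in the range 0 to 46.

34

29^16 · 29^4 · 29^2 ≡ 8 · 25 · 42 = 8400.
8400 mod 47 = 34, so 29^22 ≡ 34 (mod 47).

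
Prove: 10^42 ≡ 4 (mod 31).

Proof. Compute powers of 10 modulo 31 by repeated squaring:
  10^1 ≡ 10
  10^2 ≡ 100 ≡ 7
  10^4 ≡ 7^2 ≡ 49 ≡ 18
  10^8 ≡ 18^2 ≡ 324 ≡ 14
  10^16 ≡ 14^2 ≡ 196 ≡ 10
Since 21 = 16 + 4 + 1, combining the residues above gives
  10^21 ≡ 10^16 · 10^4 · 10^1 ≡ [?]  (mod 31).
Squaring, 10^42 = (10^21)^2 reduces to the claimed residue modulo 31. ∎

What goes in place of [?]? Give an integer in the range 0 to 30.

10^16 · 10^4 · 10^1 ≡ 10 · 18 · 10 = 1800.
1800 mod 31 = 2, so 10^21 ≡ 2 (mod 31).

2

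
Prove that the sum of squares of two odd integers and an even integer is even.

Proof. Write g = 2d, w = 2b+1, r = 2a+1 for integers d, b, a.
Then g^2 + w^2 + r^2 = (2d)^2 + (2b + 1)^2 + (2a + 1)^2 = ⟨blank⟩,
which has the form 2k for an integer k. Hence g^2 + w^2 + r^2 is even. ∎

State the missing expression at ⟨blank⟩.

Expanding: (2d)^2 + (2b + 1)^2 + (2a + 1)^2 = 4a^2 + 4a + 4b^2 + 4b + 4d^2 + 2.
Every term is even; pulling out the factor of 2 gives 2(2a^2 + 2a + 2b^2 + 2b + 2d^2 + 1).

2(2a^2 + 2a + 2b^2 + 2b + 2d^2 + 1)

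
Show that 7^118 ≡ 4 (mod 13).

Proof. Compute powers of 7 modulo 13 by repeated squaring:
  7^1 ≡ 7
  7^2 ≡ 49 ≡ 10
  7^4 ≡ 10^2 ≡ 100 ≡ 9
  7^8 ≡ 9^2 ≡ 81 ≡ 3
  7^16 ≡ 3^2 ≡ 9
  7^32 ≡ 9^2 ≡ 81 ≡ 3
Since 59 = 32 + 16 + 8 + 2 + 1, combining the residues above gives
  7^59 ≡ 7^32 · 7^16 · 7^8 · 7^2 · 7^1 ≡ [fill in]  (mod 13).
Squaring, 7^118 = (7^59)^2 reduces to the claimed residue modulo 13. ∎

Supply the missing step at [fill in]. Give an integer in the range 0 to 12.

7^32 · 7^16 · 7^8 · 7^2 · 7^1 ≡ 3 · 9 · 3 · 10 · 7 = 5670.
5670 mod 13 = 2, so 7^59 ≡ 2 (mod 13).

2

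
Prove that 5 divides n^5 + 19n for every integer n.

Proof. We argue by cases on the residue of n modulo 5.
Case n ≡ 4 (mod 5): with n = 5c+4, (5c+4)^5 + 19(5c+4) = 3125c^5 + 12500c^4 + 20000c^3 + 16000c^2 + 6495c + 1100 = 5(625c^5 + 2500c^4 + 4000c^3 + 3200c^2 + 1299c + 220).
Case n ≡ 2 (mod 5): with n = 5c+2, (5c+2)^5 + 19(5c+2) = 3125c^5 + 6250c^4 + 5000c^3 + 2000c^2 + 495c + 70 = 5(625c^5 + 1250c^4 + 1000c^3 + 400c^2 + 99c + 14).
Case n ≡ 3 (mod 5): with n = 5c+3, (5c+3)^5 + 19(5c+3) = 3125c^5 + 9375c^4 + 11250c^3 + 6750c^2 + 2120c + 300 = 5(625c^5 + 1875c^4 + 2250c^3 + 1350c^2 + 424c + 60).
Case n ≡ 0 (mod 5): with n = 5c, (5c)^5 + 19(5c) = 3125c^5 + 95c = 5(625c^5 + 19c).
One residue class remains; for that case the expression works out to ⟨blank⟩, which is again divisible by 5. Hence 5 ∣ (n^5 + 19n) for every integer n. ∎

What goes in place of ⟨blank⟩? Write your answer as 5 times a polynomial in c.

The residues treated are {4, 2, 3, 0}, so the missing case is n ≡ 1 (mod 5); write n = 5c+1.
Then (5c+1)^5 + 19(5c+1) = 3125c^5 + 3125c^4 + 1250c^3 + 250c^2 + 120c + 20 = 5(625c^5 + 625c^4 + 250c^3 + 50c^2 + 24c + 4).

5(625c^5 + 625c^4 + 250c^3 + 50c^2 + 24c + 4)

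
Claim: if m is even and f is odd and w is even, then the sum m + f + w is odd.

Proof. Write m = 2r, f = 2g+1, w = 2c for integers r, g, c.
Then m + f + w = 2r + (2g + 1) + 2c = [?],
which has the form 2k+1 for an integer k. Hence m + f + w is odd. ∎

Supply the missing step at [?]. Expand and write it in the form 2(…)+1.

Expanding: 2r + (2g + 1) + 2c = 2c + 2g + 2r + 1.
Every term except the constant is even, so this is 2(c + g + r) + 1,
and c + g + r ∈ ℤ gives the required form.

2(c + g + r) + 1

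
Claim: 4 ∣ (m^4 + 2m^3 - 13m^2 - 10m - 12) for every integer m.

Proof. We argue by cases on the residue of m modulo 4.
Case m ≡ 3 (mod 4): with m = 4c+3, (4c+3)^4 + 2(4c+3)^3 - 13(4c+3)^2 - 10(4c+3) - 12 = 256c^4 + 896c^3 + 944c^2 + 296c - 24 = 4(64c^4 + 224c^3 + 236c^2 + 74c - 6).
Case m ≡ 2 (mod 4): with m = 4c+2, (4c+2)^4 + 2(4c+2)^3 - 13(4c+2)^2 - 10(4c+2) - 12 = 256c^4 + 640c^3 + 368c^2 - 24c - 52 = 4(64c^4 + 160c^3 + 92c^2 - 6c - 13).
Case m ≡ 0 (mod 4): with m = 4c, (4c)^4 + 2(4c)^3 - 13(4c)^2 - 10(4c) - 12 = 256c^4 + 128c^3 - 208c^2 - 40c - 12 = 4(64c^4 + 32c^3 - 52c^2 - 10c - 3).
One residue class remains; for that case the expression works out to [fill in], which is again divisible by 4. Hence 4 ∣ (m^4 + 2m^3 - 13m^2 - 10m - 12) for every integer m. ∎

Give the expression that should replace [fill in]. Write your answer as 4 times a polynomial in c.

4(64c^4 + 96c^3 - 4c^2 - 26c - 8)

Only m ≡ 1 (mod 4) is unaccounted for. Put m = 4c+1:
(4c+1)^4 + 2(4c+1)^3 - 13(4c+1)^2 - 10(4c+1) - 12 expands to 256c^4 + 384c^3 - 16c^2 - 104c - 32,
and factoring out 4 leaves 4(64c^4 + 96c^3 - 4c^2 - 26c - 8).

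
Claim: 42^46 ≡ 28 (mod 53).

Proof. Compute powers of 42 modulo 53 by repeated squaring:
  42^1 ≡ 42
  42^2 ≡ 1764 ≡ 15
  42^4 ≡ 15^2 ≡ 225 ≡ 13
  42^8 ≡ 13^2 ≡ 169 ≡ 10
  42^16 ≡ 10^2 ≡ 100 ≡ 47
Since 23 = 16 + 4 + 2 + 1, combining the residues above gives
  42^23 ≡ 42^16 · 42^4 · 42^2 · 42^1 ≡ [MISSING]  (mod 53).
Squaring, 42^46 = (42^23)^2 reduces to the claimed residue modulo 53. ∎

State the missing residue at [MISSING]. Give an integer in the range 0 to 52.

Multiply the listed residues: 47 · 13 · 15 · 42 = 611 → 9165 → 384930.
Reducing modulo 53: 384930 = 7262·53 + 44, so 42^23 ≡ 44.

44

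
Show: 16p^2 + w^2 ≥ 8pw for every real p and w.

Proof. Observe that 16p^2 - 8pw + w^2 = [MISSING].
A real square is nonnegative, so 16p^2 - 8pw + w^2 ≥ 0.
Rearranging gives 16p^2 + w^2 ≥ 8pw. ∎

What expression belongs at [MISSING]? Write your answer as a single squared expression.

16p^2 - 8pw + w^2 is a perfect-square trinomial: the outer terms are (4p)^2 and (w)^2, and the cross term is -2·4p·w.
So 16p^2 - 8pw + w^2 = (4p - w)^2 ≥ 0.

(4p - w)^2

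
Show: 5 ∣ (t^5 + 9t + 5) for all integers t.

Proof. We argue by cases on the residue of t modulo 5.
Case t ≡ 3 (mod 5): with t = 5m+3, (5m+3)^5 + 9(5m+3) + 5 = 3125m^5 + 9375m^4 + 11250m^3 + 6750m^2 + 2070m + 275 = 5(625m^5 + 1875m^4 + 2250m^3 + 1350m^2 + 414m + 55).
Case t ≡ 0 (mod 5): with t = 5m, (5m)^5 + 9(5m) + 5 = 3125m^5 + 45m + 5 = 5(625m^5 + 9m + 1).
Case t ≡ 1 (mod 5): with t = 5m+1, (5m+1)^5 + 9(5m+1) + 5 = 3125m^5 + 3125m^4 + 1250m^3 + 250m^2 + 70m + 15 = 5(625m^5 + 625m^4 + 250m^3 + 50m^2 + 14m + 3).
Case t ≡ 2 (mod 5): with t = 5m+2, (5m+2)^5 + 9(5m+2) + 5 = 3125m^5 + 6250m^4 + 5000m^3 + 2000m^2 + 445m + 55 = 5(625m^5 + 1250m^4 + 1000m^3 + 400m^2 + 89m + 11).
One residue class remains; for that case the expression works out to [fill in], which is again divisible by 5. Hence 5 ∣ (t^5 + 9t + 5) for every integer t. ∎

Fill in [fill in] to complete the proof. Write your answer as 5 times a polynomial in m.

5(625m^5 + 2500m^4 + 4000m^3 + 3200m^2 + 1289m + 213)

Only t ≡ 4 (mod 5) is unaccounted for. Put t = 5m+4:
(5m+4)^5 + 9(5m+4) + 5 expands to 3125m^5 + 12500m^4 + 20000m^3 + 16000m^2 + 6445m + 1065,
and factoring out 5 leaves 5(625m^5 + 2500m^4 + 4000m^3 + 3200m^2 + 1289m + 213).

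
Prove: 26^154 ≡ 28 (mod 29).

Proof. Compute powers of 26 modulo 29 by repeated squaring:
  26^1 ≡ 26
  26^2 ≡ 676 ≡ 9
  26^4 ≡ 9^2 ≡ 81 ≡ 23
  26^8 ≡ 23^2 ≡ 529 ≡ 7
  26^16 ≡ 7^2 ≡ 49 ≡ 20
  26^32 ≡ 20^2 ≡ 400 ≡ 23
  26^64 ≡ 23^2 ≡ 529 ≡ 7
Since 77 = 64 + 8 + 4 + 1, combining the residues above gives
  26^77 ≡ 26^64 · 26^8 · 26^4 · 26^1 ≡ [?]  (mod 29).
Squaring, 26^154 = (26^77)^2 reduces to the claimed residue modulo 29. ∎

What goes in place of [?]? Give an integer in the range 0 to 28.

26^64 · 26^8 · 26^4 · 26^1 ≡ 7 · 7 · 23 · 26 = 29302.
29302 mod 29 = 12, so 26^77 ≡ 12 (mod 29).

12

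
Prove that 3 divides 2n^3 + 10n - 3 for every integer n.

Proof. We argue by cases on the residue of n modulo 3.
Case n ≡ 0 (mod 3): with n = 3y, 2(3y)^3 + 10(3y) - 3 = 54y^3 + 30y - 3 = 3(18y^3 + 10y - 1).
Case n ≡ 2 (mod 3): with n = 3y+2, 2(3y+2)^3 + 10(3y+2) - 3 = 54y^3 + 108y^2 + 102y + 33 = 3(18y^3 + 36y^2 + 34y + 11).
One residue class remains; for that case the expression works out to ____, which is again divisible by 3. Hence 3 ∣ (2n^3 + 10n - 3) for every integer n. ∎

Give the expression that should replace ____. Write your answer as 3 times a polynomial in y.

The residues treated are {0, 2}, so the missing case is n ≡ 1 (mod 3); write n = 3y+1.
Then 2(3y+1)^3 + 10(3y+1) - 3 = 54y^3 + 54y^2 + 48y + 9 = 3(18y^3 + 18y^2 + 16y + 3).

3(18y^3 + 18y^2 + 16y + 3)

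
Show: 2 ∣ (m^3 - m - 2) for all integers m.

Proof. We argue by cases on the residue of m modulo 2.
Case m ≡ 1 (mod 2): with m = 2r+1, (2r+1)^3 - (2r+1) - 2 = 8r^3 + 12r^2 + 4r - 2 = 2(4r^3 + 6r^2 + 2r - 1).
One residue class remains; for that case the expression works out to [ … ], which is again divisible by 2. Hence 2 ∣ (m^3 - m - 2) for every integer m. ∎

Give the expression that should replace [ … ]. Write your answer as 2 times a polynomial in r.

2(4r^3 - r - 1)

Only m ≡ 0 (mod 2) is unaccounted for. Put m = 2r:
(2r)^3 - (2r) - 2 expands to 8r^3 - 2r - 2,
and factoring out 2 leaves 2(4r^3 - r - 1).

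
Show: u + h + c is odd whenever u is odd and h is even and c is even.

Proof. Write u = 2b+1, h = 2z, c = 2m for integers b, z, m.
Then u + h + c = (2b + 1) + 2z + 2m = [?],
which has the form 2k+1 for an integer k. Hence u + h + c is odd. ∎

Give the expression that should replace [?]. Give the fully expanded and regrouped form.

2(b + m + z) + 1

Expanding: (2b + 1) + 2z + 2m = 2b + 2m + 2z + 1.
Every term except the constant is even, so this is 2(b + m + z) + 1,
and b + m + z ∈ ℤ gives the required form.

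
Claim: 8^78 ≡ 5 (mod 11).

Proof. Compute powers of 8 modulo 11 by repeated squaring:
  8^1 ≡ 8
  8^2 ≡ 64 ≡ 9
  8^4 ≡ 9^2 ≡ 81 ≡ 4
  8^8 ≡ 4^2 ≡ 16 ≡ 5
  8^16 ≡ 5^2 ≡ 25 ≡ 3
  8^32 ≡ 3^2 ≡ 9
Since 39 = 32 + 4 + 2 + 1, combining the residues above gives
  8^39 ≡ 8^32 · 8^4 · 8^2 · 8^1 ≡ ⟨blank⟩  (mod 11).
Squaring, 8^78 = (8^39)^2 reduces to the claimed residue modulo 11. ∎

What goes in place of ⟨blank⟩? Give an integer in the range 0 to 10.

7

Multiply the listed residues: 9 · 4 · 9 · 8 = 36 → 324 → 2592.
Reducing modulo 11: 2592 = 235·11 + 7, so 8^39 ≡ 7.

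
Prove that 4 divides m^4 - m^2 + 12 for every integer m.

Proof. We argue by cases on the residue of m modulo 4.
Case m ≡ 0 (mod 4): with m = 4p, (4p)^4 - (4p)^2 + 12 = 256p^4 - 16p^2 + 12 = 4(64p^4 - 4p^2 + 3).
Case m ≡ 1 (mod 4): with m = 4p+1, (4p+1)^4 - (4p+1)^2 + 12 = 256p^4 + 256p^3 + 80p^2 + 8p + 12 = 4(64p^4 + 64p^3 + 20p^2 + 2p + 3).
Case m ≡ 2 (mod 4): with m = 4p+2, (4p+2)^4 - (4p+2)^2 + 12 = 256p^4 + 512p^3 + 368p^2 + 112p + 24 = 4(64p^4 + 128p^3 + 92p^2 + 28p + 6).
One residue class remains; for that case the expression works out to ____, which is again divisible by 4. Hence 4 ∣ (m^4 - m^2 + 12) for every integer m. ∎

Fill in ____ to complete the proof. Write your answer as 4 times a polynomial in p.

4(64p^4 + 192p^3 + 212p^2 + 102p + 21)

Only m ≡ 3 (mod 4) is unaccounted for. Put m = 4p+3:
(4p+3)^4 - (4p+3)^2 + 12 expands to 256p^4 + 768p^3 + 848p^2 + 408p + 84,
and factoring out 4 leaves 4(64p^4 + 192p^3 + 212p^2 + 102p + 21).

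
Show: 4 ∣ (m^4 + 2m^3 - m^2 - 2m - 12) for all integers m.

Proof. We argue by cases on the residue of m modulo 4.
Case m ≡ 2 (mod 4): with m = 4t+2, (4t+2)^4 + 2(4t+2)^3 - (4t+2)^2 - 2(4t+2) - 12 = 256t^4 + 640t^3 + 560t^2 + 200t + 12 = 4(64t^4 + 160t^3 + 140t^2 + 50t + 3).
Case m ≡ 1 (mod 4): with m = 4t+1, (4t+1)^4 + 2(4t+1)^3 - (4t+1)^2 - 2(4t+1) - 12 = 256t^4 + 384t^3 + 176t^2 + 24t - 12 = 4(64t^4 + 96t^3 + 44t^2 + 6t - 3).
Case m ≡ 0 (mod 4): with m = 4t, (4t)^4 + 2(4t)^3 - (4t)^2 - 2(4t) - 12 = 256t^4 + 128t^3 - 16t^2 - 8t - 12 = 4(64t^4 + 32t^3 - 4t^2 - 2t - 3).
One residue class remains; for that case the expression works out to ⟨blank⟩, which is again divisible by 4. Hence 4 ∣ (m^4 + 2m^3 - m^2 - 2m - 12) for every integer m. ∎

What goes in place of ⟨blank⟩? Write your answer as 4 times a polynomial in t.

The residues treated are {2, 1, 0}, so the missing case is m ≡ 3 (mod 4); write m = 4t+3.
Then (4t+3)^4 + 2(4t+3)^3 - (4t+3)^2 - 2(4t+3) - 12 = 256t^4 + 896t^3 + 1136t^2 + 616t + 108 = 4(64t^4 + 224t^3 + 284t^2 + 154t + 27).

4(64t^4 + 224t^3 + 284t^2 + 154t + 27)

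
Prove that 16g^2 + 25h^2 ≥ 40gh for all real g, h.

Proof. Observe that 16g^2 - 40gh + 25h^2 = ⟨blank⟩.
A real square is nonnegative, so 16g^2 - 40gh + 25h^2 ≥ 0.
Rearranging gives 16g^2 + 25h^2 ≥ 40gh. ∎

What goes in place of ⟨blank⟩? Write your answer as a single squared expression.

16g^2 - 40gh + 25h^2 is a perfect-square trinomial: the outer terms are (4g)^2 and (5h)^2, and the cross term is -2·4g·5h.
So 16g^2 - 40gh + 25h^2 = (4g - 5h)^2 ≥ 0.

(4g - 5h)^2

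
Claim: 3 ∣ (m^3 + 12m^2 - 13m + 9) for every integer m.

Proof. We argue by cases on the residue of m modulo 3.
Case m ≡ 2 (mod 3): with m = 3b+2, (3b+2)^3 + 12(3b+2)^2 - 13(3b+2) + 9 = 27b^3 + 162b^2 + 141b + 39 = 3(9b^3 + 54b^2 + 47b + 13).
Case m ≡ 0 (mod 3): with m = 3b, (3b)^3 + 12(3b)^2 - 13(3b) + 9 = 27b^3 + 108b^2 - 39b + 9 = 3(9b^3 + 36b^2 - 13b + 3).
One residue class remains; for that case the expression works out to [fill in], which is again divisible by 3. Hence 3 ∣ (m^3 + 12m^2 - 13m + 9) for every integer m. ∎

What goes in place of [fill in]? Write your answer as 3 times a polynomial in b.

3(9b^3 + 45b^2 + 14b + 3)

Only m ≡ 1 (mod 3) is unaccounted for. Put m = 3b+1:
(3b+1)^3 + 12(3b+1)^2 - 13(3b+1) + 9 expands to 27b^3 + 135b^2 + 42b + 9,
and factoring out 3 leaves 3(9b^3 + 45b^2 + 14b + 3).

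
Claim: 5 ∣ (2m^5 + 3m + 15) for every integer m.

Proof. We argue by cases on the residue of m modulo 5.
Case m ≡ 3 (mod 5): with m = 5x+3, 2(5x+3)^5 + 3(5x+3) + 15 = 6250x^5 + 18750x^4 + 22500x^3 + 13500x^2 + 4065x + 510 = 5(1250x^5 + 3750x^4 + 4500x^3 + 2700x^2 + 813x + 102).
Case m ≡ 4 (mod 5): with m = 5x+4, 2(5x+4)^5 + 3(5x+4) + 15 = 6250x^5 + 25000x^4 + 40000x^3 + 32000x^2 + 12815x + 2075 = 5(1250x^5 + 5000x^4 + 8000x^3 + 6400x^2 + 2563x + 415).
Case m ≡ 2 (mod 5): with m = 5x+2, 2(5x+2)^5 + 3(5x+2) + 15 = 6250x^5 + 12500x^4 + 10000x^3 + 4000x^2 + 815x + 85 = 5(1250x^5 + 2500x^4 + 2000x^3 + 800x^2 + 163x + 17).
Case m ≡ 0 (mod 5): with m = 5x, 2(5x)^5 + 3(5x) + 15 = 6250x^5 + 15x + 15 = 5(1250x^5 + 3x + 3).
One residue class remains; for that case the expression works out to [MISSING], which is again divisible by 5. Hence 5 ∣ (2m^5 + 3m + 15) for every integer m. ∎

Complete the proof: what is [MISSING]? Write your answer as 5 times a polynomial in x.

Only m ≡ 1 (mod 5) is unaccounted for. Put m = 5x+1:
2(5x+1)^5 + 3(5x+1) + 15 expands to 6250x^5 + 6250x^4 + 2500x^3 + 500x^2 + 65x + 20,
and factoring out 5 leaves 5(1250x^5 + 1250x^4 + 500x^3 + 100x^2 + 13x + 4).

5(1250x^5 + 1250x^4 + 500x^3 + 100x^2 + 13x + 4)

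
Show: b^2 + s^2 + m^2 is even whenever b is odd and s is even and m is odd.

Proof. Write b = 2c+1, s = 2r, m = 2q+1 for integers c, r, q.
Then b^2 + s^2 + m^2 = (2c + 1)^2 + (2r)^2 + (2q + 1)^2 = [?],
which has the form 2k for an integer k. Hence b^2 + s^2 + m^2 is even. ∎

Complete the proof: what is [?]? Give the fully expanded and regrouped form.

2(2c^2 + 2c + 2q^2 + 2q + 2r^2 + 1)

Expanding: (2c + 1)^2 + (2r)^2 + (2q + 1)^2 = 4c^2 + 4c + 4q^2 + 4q + 4r^2 + 2.
Every term is even; pulling out the factor of 2 gives 2(2c^2 + 2c + 2q^2 + 2q + 2r^2 + 1).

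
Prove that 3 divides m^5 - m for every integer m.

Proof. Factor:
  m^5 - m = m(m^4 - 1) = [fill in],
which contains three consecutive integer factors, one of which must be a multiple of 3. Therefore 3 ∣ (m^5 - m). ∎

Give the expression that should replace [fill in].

m^4 - 1 = (m^2 - 1)(m^2 + 1), and m^2 - 1 = (m-1)(m+1).
So m(m^4 - 1) = (m - 1)m(m + 1)(m^2 + 1).

(m - 1)m(m + 1)(m^2 + 1)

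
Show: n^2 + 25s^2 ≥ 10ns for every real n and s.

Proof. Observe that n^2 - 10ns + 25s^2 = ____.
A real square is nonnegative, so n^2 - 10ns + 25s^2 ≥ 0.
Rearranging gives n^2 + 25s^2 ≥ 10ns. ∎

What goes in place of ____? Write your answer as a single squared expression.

(n - 5s)^2

The leading and trailing coefficients are 1^2 and 5^2, and 10 = 2·1·5, so the trinomial is (n - 5s)^2.
Hence n^2 - 10ns + 25s^2 ≥ 0.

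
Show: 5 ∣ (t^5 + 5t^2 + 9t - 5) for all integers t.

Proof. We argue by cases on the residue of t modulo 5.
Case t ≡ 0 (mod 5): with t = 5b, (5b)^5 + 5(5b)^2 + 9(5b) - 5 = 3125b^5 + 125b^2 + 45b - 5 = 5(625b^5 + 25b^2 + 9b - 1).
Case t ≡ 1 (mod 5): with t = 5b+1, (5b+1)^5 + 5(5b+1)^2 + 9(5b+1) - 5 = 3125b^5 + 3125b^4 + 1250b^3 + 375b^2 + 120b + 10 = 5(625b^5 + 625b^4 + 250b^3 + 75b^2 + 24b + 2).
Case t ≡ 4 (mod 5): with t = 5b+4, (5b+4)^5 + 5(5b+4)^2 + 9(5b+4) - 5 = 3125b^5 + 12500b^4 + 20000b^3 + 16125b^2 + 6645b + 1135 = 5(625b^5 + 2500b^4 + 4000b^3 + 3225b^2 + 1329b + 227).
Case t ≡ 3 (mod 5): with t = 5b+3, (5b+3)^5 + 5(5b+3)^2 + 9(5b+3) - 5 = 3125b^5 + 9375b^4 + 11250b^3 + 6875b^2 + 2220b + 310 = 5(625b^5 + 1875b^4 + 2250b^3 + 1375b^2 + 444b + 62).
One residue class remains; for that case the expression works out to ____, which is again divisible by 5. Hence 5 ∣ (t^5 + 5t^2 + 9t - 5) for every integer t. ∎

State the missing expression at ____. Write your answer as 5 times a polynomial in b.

5(625b^5 + 1250b^4 + 1000b^3 + 425b^2 + 109b + 13)

The residues treated are {0, 1, 4, 3}, so the missing case is t ≡ 2 (mod 5); write t = 5b+2.
Then (5b+2)^5 + 5(5b+2)^2 + 9(5b+2) - 5 = 3125b^5 + 6250b^4 + 5000b^3 + 2125b^2 + 545b + 65 = 5(625b^5 + 1250b^4 + 1000b^3 + 425b^2 + 109b + 13).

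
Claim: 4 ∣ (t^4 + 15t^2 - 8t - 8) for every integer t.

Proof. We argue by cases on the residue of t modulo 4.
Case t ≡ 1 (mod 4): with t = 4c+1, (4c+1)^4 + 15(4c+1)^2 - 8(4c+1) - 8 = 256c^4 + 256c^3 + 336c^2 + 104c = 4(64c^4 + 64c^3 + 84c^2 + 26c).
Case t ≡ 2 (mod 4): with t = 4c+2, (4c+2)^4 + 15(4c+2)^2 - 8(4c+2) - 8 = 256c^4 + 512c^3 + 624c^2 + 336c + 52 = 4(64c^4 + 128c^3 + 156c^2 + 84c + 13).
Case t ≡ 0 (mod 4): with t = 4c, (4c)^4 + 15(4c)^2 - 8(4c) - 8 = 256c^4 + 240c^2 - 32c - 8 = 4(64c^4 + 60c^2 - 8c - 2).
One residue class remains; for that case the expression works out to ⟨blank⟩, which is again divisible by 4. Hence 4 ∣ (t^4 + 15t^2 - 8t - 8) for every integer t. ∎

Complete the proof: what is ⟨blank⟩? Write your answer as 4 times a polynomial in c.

The residues treated are {1, 2, 0}, so the missing case is t ≡ 3 (mod 4); write t = 4c+3.
Then (4c+3)^4 + 15(4c+3)^2 - 8(4c+3) - 8 = 256c^4 + 768c^3 + 1104c^2 + 760c + 184 = 4(64c^4 + 192c^3 + 276c^2 + 190c + 46).

4(64c^4 + 192c^3 + 276c^2 + 190c + 46)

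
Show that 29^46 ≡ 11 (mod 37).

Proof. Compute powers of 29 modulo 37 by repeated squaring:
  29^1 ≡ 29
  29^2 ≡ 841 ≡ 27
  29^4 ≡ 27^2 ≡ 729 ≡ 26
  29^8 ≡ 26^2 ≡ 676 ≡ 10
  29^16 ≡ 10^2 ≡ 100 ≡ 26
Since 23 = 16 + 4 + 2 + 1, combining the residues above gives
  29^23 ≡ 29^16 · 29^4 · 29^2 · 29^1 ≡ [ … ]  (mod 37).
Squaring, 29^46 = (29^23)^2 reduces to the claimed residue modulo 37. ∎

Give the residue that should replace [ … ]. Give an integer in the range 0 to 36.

23

Multiply the listed residues: 26 · 26 · 27 · 29 = 676 → 18252 → 529308.
Reducing modulo 37: 529308 = 14305·37 + 23, so 29^23 ≡ 23.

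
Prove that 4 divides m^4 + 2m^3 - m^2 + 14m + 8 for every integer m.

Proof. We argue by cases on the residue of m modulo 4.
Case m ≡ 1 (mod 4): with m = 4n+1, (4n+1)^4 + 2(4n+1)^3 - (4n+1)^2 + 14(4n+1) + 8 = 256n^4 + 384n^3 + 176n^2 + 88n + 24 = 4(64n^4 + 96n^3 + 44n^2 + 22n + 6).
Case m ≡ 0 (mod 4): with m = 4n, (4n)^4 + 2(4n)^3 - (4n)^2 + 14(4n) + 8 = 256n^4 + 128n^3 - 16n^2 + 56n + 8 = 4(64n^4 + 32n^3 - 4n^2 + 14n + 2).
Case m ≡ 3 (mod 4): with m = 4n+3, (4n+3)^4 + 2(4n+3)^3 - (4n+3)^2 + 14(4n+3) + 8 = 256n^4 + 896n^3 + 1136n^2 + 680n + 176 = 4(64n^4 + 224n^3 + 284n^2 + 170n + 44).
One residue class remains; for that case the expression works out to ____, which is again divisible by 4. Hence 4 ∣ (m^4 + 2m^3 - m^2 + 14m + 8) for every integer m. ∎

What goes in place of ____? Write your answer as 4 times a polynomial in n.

4(64n^4 + 160n^3 + 140n^2 + 66n + 16)

Only m ≡ 2 (mod 4) is unaccounted for. Put m = 4n+2:
(4n+2)^4 + 2(4n+2)^3 - (4n+2)^2 + 14(4n+2) + 8 expands to 256n^4 + 640n^3 + 560n^2 + 264n + 64,
and factoring out 4 leaves 4(64n^4 + 160n^3 + 140n^2 + 66n + 16).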